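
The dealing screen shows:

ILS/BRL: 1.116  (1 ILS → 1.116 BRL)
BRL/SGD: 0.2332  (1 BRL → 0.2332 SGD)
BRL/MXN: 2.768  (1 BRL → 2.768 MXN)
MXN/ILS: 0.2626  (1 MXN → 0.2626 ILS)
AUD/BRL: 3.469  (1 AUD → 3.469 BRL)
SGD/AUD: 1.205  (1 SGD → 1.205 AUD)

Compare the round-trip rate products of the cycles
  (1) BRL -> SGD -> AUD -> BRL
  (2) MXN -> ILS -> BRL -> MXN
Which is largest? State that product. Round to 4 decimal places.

(1) 0.2332 × 1.205 × 3.469 = 0.97481
(2) 0.2626 × 1.116 × 2.768 = 0.81119
Highest is cycle (1) at 0.9748 (≤1, no arbitrage).

0.9748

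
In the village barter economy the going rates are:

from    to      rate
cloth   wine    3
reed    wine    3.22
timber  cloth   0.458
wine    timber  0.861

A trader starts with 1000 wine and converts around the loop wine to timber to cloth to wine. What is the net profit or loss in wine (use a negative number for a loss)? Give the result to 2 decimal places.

1000 wine × 0.861 = 861 timber
861 timber × 0.458 = 394.338 cloth
394.338 cloth × 3 = 1183.014 wine
Net change: 1183.014 − 1000 = 183.014 wine

183.01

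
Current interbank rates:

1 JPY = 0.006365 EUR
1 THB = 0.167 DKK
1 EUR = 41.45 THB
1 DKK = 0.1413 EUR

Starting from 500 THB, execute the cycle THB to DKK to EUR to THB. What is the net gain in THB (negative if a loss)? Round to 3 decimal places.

500 THB × 0.167 = 83.5 DKK
83.5 DKK × 0.1413 = 11.79855 EUR
11.79855 EUR × 41.45 = 489.0498975 THB
Net change: 489.0498975 − 500 = -10.9501025 THB

-10.950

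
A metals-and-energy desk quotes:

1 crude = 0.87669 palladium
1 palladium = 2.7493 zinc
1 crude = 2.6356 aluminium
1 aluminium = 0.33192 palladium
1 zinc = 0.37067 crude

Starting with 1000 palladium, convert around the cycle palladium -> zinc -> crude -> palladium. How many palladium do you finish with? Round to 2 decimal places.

893.42

1000 palladium × 2.7493 = 2749.3 zinc
2749.3 zinc × 0.37067 = 1019.083031 crude
1019.083031 crude × 0.87669 = 893.41990244739 palladium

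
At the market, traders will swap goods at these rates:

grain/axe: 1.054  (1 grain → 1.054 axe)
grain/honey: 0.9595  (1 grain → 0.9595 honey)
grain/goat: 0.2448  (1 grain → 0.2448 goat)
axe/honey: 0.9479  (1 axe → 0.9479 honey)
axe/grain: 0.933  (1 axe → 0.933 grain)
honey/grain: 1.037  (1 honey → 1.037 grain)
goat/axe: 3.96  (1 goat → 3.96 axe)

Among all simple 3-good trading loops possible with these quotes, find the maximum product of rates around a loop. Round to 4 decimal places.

1.0361

grain→axe→honey→grain: 1.054 × 0.9479 × 1.037 = 1.03605
grain→goat→axe→grain: 0.2448 × 3.96 × 0.933 = 0.90446
Maximum is grain→axe→honey→grain at 1.0361; arbitrage exists.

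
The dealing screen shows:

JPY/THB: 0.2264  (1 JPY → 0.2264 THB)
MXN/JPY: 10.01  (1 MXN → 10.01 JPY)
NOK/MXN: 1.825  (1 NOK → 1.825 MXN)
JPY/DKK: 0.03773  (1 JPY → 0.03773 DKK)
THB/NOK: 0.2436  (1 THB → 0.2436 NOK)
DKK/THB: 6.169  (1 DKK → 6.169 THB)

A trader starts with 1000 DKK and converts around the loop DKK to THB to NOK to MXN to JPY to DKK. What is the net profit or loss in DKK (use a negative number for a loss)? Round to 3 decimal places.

1000 DKK × 6.169 = 6169 THB
6169 THB × 0.2436 = 1502.7684 NOK
1502.7684 NOK × 1.825 = 2742.55233 MXN
2742.55233 MXN × 10.01 = 27452.9488233 JPY
27452.9488233 JPY × 0.03773 = 1035.799759103109 DKK
Net change: 1035.799759103109 − 1000 = 35.799759103109 DKK

35.800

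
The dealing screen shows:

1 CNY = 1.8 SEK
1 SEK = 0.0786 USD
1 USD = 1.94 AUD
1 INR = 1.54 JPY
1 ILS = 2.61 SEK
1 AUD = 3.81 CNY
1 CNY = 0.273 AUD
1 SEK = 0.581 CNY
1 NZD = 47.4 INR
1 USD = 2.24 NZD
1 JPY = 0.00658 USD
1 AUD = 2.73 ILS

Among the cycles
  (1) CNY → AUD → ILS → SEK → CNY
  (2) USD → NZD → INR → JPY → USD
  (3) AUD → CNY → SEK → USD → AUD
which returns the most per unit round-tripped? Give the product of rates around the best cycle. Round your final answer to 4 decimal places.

1.1302

(1) 0.273 × 2.73 × 2.61 × 0.581 = 1.13017
(2) 2.24 × 47.4 × 1.54 × 0.00658 = 1.07590
(3) 3.81 × 1.8 × 0.0786 × 1.94 = 1.04574
Highest is cycle (1) at 1.1302 (>1, arbitrage).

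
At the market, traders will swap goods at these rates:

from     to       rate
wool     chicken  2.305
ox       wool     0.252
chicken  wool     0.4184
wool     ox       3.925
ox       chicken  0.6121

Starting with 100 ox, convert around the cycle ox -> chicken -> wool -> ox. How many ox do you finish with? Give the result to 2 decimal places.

100 ox × 0.6121 = 61.21 chicken
61.21 chicken × 0.4184 = 25.610264 wool
25.610264 wool × 3.925 = 100.5202862 ox

100.52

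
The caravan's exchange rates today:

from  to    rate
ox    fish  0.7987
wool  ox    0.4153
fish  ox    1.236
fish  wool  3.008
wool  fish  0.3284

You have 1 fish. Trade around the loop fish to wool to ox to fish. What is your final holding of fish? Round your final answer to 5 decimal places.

0.99775

1 fish × 3.008 = 3.008 wool
3.008 wool × 0.4153 = 1.2492224 ox
1.2492224 ox × 0.7987 = 0.99775393088 fish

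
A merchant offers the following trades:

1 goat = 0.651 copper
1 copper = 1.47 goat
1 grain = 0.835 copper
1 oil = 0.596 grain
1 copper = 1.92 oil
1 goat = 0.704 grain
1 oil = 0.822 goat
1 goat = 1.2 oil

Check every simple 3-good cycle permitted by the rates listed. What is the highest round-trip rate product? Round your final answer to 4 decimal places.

copper→oil→goat→copper: 1.92 × 0.822 × 0.651 = 1.02743
copper→oil→grain→copper: 1.92 × 0.596 × 0.835 = 0.95551
copper→goat→grain→copper: 1.47 × 0.704 × 0.835 = 0.86412
Maximum is copper→oil→goat→copper at 1.0274; arbitrage exists.

1.0274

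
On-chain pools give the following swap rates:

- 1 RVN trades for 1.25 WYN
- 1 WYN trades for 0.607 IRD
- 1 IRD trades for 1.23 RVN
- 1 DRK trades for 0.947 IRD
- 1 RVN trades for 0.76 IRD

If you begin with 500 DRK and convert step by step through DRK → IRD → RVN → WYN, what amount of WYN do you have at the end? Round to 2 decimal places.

728.01

500 DRK × 0.947 = 473.5 IRD
473.5 IRD × 1.23 = 582.405 RVN
582.405 RVN × 1.25 = 728.00625 WYN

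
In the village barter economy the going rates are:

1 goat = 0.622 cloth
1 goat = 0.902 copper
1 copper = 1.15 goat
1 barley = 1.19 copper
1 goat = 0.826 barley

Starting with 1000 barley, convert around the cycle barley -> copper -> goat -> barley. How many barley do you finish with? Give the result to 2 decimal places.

1000 barley × 1.19 = 1190 copper
1190 copper × 1.15 = 1368.5 goat
1368.5 goat × 0.826 = 1130.381 barley

1130.38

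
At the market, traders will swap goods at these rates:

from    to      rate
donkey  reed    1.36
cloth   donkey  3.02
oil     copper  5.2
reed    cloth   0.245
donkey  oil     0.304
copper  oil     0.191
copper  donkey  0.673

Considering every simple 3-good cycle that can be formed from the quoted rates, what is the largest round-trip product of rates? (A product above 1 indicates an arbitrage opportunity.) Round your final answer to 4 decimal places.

oil→copper→donkey→oil: 5.2 × 0.673 × 0.304 = 1.06388
reed→cloth→donkey→reed: 0.245 × 3.02 × 1.36 = 1.00626
Maximum is oil→copper→donkey→oil at 1.0639; arbitrage exists.

1.0639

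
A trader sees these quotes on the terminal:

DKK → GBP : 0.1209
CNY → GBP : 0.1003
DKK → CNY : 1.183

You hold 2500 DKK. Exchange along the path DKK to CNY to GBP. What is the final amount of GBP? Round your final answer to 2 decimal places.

2500 DKK × 1.183 = 2957.5 CNY
2957.5 CNY × 0.1003 = 296.63725 GBP

296.64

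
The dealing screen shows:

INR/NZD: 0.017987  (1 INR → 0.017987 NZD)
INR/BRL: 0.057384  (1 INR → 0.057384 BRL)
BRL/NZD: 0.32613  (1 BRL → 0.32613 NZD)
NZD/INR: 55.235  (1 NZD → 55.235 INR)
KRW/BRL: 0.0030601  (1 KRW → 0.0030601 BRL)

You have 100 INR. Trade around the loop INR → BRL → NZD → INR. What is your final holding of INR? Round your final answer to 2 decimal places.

100 INR × 0.057384 = 5.7384 BRL
5.7384 BRL × 0.32613 = 1.871464392 NZD
1.871464392 NZD × 55.235 = 103.37033569212 INR

103.37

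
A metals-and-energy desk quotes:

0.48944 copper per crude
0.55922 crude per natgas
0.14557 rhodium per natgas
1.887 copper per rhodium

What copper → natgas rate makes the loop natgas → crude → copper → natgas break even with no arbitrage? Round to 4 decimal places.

3.6536

Known legs of the cycle: 0.55922 × 0.48944 = 0.2737046368
For no arbitrage the full-cycle product must be 1, so the missing rate is 1 / 0.2737046368 ≈ 3.653573.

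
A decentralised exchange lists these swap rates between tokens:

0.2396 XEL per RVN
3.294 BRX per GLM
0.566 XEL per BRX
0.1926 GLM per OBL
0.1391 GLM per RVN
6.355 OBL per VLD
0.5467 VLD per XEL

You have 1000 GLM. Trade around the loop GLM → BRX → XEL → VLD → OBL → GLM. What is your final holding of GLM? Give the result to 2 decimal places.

1000 GLM × 3.294 = 3294 BRX
3294 BRX × 0.566 = 1864.404 XEL
1864.404 XEL × 0.5467 = 1019.2696668 VLD
1019.2696668 VLD × 6.355 = 6477.458732514 OBL
6477.458732514 OBL × 0.1926 = 1247.5585518821964 GLM

1247.56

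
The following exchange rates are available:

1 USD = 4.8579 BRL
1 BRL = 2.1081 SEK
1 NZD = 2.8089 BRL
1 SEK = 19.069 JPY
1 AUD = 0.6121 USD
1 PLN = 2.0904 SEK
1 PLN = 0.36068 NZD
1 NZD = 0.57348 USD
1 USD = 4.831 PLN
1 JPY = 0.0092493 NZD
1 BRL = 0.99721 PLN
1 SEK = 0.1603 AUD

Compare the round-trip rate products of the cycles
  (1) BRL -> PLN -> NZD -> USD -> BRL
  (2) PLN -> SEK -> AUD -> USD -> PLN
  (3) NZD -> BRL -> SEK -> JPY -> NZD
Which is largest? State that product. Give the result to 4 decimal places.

(1) 0.99721 × 0.36068 × 0.57348 × 4.8579 = 1.00202
(2) 2.0904 × 0.1603 × 0.6121 × 4.831 = 0.99088
(3) 2.8089 × 2.1081 × 19.069 × 0.0092493 = 1.04439
Highest is cycle (3) at 1.0444 (>1, arbitrage).

1.0444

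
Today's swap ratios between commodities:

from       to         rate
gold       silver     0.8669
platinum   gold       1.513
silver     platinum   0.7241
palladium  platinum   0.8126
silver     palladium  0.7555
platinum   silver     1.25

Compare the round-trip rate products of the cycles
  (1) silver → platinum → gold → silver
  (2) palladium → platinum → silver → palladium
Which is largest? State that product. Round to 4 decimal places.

(1) 0.7241 × 1.513 × 0.8669 = 0.94974
(2) 0.8126 × 1.25 × 0.7555 = 0.76740
Highest is cycle (1) at 0.9497 (≤1, no arbitrage).

0.9497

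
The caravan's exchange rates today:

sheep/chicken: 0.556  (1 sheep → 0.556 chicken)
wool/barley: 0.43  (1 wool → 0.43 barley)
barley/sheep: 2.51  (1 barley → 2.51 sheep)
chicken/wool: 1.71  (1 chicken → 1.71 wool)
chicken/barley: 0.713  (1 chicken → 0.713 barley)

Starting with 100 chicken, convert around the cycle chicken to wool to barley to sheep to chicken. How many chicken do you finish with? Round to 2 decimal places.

100 chicken × 1.71 = 171 wool
171 wool × 0.43 = 73.53 barley
73.53 barley × 2.51 = 184.5603 sheep
184.5603 sheep × 0.556 = 102.6155268 chicken

102.62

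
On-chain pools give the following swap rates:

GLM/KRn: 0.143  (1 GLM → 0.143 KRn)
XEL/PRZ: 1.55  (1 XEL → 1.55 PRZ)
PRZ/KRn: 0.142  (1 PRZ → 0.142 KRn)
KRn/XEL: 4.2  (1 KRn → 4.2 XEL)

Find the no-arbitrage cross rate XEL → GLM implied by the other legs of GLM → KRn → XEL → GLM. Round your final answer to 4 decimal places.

1.6650

Known legs of the cycle: 0.143 × 4.2 = 0.6006
For no arbitrage the full-cycle product must be 1, so the missing rate is 1 / 0.6006 ≈ 1.665002.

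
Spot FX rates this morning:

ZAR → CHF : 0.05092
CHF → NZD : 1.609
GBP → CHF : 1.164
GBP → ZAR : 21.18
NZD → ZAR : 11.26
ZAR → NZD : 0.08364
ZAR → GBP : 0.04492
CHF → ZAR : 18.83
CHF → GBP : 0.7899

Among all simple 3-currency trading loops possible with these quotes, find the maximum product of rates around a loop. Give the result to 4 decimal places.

ZAR→GBP→CHF→ZAR: 0.04492 × 1.164 × 18.83 = 0.98456
ZAR→CHF→NZD→ZAR: 0.05092 × 1.609 × 11.26 = 0.92253
ZAR→CHF→GBP→ZAR: 0.05092 × 0.7899 × 21.18 = 0.85190
Maximum is ZAR→GBP→CHF→ZAR at 0.9846; no arbitrage — every cycle loses value.

0.9846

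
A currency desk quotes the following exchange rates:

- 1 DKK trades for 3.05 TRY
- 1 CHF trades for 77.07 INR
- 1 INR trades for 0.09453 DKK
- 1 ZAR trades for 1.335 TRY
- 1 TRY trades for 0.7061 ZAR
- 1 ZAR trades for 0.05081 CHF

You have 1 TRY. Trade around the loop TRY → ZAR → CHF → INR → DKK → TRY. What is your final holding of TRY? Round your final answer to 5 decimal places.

1 TRY × 0.7061 = 0.7061 ZAR
0.7061 ZAR × 0.05081 = 0.035876941 CHF
0.035876941 CHF × 77.07 = 2.76503584287 INR
2.76503584287 INR × 0.09453 = 0.2613788382265011 DKK
0.2613788382265011 DKK × 3.05 = 0.797205456590828355 TRY

0.79721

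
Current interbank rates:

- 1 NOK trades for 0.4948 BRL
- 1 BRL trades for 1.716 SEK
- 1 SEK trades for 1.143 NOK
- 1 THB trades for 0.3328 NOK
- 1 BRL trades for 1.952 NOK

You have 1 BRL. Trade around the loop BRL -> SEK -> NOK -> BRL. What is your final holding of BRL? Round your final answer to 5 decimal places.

0.97049

1 BRL × 1.716 = 1.716 SEK
1.716 SEK × 1.143 = 1.961388 NOK
1.961388 NOK × 0.4948 = 0.9704947824 BRL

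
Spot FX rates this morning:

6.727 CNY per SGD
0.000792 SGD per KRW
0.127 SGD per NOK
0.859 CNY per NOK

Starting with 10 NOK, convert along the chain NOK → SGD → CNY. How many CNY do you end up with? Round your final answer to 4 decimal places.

8.5433

10 NOK × 0.127 = 1.27 SGD
1.27 SGD × 6.727 = 8.54329 CNY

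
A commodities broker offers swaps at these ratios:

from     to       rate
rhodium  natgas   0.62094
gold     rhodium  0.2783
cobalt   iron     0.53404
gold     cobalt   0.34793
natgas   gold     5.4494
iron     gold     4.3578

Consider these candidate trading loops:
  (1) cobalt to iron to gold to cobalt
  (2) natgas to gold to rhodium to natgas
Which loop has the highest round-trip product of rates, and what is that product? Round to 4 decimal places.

(1) 0.53404 × 4.3578 × 0.34793 = 0.80972
(2) 5.4494 × 0.2783 × 0.62094 = 0.94170
Highest is cycle (2) at 0.9417 (≤1, no arbitrage).

0.9417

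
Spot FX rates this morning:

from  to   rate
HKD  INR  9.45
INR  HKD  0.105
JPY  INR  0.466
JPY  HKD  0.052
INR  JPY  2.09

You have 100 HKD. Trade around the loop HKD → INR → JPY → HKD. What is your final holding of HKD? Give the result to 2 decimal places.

100 HKD × 9.45 = 945 INR
945 INR × 2.09 = 1975.05 JPY
1975.05 JPY × 0.052 = 102.7026 HKD

102.70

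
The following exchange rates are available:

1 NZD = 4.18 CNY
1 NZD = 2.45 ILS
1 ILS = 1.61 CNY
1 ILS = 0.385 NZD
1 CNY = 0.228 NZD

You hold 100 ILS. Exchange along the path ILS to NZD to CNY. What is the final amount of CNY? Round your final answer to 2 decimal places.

100 ILS × 0.385 = 38.5 NZD
38.5 NZD × 4.18 = 160.93 CNY

160.93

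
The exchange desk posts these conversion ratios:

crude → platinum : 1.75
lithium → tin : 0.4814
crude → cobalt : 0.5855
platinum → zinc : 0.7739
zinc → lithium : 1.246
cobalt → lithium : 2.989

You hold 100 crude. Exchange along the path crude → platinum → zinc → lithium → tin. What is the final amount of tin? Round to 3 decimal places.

81.236

100 crude × 1.75 = 175 platinum
175 platinum × 0.7739 = 135.4325 zinc
135.4325 zinc × 1.246 = 168.748895 lithium
168.748895 lithium × 0.4814 = 81.235718053 tin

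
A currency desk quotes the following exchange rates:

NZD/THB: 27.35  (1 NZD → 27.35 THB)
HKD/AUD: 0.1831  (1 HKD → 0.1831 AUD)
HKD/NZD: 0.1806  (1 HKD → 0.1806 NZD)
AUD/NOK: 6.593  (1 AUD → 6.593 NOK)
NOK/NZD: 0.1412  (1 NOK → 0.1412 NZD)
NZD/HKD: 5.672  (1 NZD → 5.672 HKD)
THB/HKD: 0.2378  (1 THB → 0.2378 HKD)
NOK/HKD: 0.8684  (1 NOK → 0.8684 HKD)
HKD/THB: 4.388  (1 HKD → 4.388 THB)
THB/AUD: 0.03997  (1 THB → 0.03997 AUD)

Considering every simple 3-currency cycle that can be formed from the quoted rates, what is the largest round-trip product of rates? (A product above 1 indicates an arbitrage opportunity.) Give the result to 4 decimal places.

1.1746

HKD→NZD→THB→HKD: 0.1806 × 27.35 × 0.2378 = 1.17459
HKD→AUD→NOK→HKD: 0.1831 × 6.593 × 0.8684 = 1.04831
Maximum is HKD→NZD→THB→HKD at 1.1746; arbitrage exists.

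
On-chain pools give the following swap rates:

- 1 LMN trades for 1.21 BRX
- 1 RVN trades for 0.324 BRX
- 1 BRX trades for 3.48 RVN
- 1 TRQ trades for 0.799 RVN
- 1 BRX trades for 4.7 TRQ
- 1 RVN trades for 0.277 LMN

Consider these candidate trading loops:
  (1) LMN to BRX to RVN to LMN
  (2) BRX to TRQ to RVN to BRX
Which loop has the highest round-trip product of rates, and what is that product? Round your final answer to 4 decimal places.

1.2167

(1) 1.21 × 3.48 × 0.277 = 1.16639
(2) 4.7 × 0.799 × 0.324 = 1.21672
Highest is cycle (2) at 1.2167 (>1, arbitrage).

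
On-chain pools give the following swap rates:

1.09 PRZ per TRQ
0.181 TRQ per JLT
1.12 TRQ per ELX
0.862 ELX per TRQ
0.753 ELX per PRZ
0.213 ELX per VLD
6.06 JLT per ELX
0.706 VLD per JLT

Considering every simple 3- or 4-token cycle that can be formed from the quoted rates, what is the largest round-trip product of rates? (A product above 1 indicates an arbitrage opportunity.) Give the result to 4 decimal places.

TRQ→ELX→JLT→TRQ: 0.862 × 6.06 × 0.181 = 0.94549
TRQ→PRZ→ELX→TRQ: 1.09 × 0.753 × 1.12 = 0.91926
VLD→ELX→JLT→VLD: 0.213 × 6.06 × 0.706 = 0.91129
TRQ→PRZ→ELX→JLT→TRQ: 1.09 × 0.753 × 6.06 × 0.181 = 0.90027
Maximum is TRQ→ELX→JLT→TRQ at 0.9455; no arbitrage — every cycle loses value.

0.9455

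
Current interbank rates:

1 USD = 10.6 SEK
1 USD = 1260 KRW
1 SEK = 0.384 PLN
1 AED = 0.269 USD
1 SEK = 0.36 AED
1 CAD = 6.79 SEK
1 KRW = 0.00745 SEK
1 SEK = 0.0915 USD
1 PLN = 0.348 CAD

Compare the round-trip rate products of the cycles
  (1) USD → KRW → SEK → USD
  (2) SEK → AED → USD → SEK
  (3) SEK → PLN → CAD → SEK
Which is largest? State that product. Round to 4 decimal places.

(1) 1260 × 0.00745 × 0.0915 = 0.85891
(2) 0.36 × 0.269 × 10.6 = 1.02650
(3) 0.384 × 0.348 × 6.79 = 0.90736
Highest is cycle (2) at 1.0265 (>1, arbitrage).

1.0265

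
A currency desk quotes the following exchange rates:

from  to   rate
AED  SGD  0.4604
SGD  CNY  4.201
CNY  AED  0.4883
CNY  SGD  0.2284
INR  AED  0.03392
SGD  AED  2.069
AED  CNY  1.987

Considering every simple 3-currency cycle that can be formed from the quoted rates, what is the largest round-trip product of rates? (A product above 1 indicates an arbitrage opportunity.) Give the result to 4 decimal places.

CNY→AED→SGD→CNY: 0.4883 × 0.4604 × 4.201 = 0.94444
CNY→SGD→AED→CNY: 0.2284 × 2.069 × 1.987 = 0.93898
Maximum is CNY→AED→SGD→CNY at 0.9444; no arbitrage — every cycle loses value.

0.9444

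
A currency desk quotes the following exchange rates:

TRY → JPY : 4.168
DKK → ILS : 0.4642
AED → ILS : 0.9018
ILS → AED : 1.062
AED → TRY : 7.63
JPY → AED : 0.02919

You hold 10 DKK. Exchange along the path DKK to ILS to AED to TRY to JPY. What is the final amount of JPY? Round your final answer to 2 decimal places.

10 DKK × 0.4642 = 4.642 ILS
4.642 ILS × 1.062 = 4.929804 AED
4.929804 AED × 7.63 = 37.61440452 TRY
37.61440452 TRY × 4.168 = 156.77683803936 JPY

156.78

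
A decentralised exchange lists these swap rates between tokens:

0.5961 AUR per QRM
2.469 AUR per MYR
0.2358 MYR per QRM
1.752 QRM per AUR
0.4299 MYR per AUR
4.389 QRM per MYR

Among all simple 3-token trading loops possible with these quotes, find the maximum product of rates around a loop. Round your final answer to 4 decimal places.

1.1247

MYR→QRM→AUR→MYR: 4.389 × 0.5961 × 0.4299 = 1.12474
MYR→AUR→QRM→MYR: 2.469 × 1.752 × 0.2358 = 1.02000
Maximum is MYR→QRM→AUR→MYR at 1.1247; arbitrage exists.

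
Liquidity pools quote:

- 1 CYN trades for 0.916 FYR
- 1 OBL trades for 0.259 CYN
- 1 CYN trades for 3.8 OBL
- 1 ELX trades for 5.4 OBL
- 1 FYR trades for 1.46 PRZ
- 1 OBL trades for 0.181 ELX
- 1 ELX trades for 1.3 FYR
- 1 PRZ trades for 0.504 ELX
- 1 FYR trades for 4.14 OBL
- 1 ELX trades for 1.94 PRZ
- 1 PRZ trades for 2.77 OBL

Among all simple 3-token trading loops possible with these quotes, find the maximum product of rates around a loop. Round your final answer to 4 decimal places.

0.9822

FYR→OBL→CYN→FYR: 4.14 × 0.259 × 0.916 = 0.98219
FYR→OBL→ELX→FYR: 4.14 × 0.181 × 1.3 = 0.97414
PRZ→OBL→ELX→PRZ: 2.77 × 0.181 × 1.94 = 0.97266
FYR→PRZ→ELX→FYR: 1.46 × 0.504 × 1.3 = 0.95659
Maximum is FYR→OBL→CYN→FYR at 0.9822; no arbitrage — every cycle loses value.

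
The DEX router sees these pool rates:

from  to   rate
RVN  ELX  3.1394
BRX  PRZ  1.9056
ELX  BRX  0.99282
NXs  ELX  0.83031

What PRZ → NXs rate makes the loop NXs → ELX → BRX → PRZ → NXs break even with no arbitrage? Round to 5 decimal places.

0.63659

Known legs of the cycle: 0.83031 × 0.99282 × 1.9056 = 1.57087826187552
For no arbitrage the full-cycle product must be 1, so the missing rate is 1 / 1.57087826187552 ≈ 0.6365866.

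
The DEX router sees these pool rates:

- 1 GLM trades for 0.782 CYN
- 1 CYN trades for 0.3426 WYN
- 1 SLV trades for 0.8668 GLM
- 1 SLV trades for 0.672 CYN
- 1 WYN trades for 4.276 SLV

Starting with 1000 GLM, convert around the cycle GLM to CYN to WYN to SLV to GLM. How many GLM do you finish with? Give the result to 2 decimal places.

1000 GLM × 0.782 = 782 CYN
782 CYN × 0.3426 = 267.9132 WYN
267.9132 WYN × 4.276 = 1145.5968432 SLV
1145.5968432 SLV × 0.8668 = 993.00334368576 GLM

993.00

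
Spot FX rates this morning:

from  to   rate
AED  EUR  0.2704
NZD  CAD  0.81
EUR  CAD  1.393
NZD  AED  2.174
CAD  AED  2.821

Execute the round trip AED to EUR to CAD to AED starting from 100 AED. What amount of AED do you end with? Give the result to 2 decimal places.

100 AED × 0.2704 = 27.04 EUR
27.04 EUR × 1.393 = 37.66672 CAD
37.66672 CAD × 2.821 = 106.25781712 AED

106.26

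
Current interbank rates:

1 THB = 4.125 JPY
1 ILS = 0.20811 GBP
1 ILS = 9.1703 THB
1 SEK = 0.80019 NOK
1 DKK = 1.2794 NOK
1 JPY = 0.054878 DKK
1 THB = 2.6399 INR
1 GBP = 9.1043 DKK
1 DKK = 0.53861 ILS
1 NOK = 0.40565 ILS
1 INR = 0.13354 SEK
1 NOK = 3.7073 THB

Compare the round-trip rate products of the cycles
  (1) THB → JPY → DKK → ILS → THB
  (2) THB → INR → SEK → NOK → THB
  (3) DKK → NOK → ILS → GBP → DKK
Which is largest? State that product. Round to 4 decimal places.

1.1181

(1) 4.125 × 0.054878 × 0.53861 × 9.1703 = 1.11810
(2) 2.6399 × 0.13354 × 0.80019 × 3.7073 = 1.04580
(3) 1.2794 × 0.40565 × 0.20811 × 9.1043 = 0.98333
Highest is cycle (1) at 1.1181 (>1, arbitrage).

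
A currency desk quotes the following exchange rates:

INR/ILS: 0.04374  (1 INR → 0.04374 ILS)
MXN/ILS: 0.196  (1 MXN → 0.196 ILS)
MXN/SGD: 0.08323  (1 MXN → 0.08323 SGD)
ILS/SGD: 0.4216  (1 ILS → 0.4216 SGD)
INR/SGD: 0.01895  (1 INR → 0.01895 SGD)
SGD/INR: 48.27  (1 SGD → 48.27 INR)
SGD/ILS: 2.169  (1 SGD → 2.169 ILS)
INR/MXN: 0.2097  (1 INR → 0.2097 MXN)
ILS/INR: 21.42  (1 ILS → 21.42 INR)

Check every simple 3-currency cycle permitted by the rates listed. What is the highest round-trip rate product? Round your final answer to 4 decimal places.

SGD→INR→ILS→SGD: 48.27 × 0.04374 × 0.4216 = 0.89014
SGD→ILS→INR→SGD: 2.169 × 21.42 × 0.01895 = 0.88042
ILS→INR→MXN→ILS: 21.42 × 0.2097 × 0.196 = 0.88039
SGD→INR→MXN→SGD: 48.27 × 0.2097 × 0.08323 = 0.84247
Maximum is SGD→INR→ILS→SGD at 0.8901; no arbitrage — every cycle loses value.

0.8901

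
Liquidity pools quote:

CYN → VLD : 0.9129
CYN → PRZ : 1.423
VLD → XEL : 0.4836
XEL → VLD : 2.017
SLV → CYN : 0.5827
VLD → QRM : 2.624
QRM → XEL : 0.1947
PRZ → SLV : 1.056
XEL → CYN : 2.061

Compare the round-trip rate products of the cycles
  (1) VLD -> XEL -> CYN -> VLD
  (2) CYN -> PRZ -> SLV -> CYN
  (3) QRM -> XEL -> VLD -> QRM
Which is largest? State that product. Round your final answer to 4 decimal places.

(1) 0.4836 × 2.061 × 0.9129 = 0.90989
(2) 1.423 × 1.056 × 0.5827 = 0.87562
(3) 0.1947 × 2.017 × 2.624 = 1.03047
Highest is cycle (3) at 1.0305 (>1, arbitrage).

1.0305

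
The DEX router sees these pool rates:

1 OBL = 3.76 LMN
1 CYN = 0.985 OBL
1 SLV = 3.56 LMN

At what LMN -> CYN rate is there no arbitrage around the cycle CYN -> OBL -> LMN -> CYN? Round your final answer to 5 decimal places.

0.27001

Known legs of the cycle: 0.985 × 3.76 = 3.7036
For no arbitrage the full-cycle product must be 1, so the missing rate is 1 / 3.7036 ≈ 0.2700076.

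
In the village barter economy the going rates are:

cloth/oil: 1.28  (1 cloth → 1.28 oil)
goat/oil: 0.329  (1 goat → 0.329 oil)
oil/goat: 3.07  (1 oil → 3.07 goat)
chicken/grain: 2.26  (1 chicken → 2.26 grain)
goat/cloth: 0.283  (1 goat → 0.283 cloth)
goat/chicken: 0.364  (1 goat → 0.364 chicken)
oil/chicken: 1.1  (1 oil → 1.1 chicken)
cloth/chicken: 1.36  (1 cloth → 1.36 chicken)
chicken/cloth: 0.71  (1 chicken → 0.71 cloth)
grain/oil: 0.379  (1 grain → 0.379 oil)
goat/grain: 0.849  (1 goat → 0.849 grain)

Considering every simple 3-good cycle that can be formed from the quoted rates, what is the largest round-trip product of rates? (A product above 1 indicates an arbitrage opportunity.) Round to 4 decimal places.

goat→cloth→oil→goat: 0.283 × 1.28 × 3.07 = 1.11208
cloth→oil→chicken→cloth: 1.28 × 1.1 × 0.71 = 0.99968
goat→grain→oil→goat: 0.849 × 0.379 × 3.07 = 0.98784
chicken→grain→oil→chicken: 2.26 × 0.379 × 1.1 = 0.94219
Maximum is goat→cloth→oil→goat at 1.1121; arbitrage exists.

1.1121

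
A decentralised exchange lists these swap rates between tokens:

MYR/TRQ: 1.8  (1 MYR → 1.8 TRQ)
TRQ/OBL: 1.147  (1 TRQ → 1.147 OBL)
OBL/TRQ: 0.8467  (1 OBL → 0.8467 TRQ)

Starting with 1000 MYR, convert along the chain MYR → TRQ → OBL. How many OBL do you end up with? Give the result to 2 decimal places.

2064.60

1000 MYR × 1.8 = 1800 TRQ
1800 TRQ × 1.147 = 2064.6 OBL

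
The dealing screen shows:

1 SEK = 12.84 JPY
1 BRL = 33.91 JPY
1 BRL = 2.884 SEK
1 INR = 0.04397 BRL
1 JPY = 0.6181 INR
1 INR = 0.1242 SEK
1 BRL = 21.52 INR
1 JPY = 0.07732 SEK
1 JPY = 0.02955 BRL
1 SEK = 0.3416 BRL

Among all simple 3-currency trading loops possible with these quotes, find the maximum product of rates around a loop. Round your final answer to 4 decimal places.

BRL→SEK→JPY→BRL: 2.884 × 12.84 × 0.02955 = 1.09425
SEK→JPY→INR→SEK: 12.84 × 0.6181 × 0.1242 = 0.98570
BRL→JPY→INR→BRL: 33.91 × 0.6181 × 0.04397 = 0.92160
BRL→INR→SEK→BRL: 21.52 × 0.1242 × 0.3416 = 0.91302
BRL→JPY→SEK→BRL: 33.91 × 0.07732 × 0.3416 = 0.89565
Maximum is BRL→SEK→JPY→BRL at 1.0943; arbitrage exists.

1.0943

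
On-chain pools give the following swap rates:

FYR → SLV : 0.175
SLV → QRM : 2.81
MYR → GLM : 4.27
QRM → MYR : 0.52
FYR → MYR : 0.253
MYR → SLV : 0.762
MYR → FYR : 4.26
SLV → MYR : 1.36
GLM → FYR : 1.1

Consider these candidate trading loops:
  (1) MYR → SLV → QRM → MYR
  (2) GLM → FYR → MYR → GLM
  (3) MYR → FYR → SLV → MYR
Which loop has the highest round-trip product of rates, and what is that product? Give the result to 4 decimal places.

1.1883

(1) 0.762 × 2.81 × 0.52 = 1.11343
(2) 1.1 × 0.253 × 4.27 = 1.18834
(3) 4.26 × 0.175 × 1.36 = 1.01388
Highest is cycle (2) at 1.1883 (>1, arbitrage).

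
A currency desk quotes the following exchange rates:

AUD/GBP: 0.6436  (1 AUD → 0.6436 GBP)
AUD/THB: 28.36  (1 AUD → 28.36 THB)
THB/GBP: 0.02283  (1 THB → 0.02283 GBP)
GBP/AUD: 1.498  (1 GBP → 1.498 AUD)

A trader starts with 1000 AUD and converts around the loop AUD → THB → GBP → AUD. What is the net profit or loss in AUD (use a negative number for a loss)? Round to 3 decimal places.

-30.107

1000 AUD × 28.36 = 28360 THB
28360 THB × 0.02283 = 647.4588 GBP
647.4588 GBP × 1.498 = 969.8932824 AUD
Net change: 969.8932824 − 1000 = -30.1067176 AUD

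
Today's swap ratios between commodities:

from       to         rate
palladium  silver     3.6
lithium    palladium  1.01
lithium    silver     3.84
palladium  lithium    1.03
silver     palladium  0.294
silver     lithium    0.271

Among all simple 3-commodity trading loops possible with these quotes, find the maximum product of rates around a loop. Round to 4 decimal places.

palladium→lithium→silver→palladium: 1.03 × 3.84 × 0.294 = 1.16283
palladium→silver→lithium→palladium: 3.6 × 0.271 × 1.01 = 0.98536
Maximum is palladium→lithium→silver→palladium at 1.1628; arbitrage exists.

1.1628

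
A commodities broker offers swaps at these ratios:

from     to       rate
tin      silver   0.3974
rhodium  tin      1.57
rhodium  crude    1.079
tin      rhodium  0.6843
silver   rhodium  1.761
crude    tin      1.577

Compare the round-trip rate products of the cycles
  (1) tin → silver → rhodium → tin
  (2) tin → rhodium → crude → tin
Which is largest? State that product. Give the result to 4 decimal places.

(1) 0.3974 × 1.761 × 1.57 = 1.09872
(2) 0.6843 × 1.079 × 1.577 = 1.16439
Highest is cycle (2) at 1.1644 (>1, arbitrage).

1.1644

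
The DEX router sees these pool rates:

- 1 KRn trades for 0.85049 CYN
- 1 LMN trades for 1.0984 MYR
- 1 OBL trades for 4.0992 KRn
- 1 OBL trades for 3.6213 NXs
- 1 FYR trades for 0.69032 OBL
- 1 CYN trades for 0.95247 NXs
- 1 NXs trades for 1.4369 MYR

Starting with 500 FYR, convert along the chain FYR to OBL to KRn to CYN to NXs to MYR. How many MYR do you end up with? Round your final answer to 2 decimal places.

1646.90

500 FYR × 0.69032 = 345.16 OBL
345.16 OBL × 4.0992 = 1414.879872 KRn
1414.879872 KRn × 0.85049 = 1203.34118233728 CYN
1203.34118233728 CYN × 0.95247 = 1146.1463759407890816 NXs
1146.1463759407890816 NXs × 1.4369 = 1646.89772758931983135104 MYR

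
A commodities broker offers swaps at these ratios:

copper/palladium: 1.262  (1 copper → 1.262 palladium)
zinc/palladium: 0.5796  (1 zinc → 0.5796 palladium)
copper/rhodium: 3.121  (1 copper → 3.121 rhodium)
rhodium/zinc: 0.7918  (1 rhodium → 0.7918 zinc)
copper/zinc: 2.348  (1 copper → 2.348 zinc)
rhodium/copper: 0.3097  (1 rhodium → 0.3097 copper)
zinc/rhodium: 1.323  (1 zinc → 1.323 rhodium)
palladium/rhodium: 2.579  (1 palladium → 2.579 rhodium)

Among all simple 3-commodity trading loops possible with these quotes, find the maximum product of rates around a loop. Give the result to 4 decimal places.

1.1836

palladium→rhodium→zinc→palladium: 2.579 × 0.7918 × 0.5796 = 1.18357
palladium→rhodium→copper→palladium: 2.579 × 0.3097 × 1.262 = 1.00798
zinc→rhodium→copper→zinc: 1.323 × 0.3097 × 2.348 = 0.96205
Maximum is palladium→rhodium→zinc→palladium at 1.1836; arbitrage exists.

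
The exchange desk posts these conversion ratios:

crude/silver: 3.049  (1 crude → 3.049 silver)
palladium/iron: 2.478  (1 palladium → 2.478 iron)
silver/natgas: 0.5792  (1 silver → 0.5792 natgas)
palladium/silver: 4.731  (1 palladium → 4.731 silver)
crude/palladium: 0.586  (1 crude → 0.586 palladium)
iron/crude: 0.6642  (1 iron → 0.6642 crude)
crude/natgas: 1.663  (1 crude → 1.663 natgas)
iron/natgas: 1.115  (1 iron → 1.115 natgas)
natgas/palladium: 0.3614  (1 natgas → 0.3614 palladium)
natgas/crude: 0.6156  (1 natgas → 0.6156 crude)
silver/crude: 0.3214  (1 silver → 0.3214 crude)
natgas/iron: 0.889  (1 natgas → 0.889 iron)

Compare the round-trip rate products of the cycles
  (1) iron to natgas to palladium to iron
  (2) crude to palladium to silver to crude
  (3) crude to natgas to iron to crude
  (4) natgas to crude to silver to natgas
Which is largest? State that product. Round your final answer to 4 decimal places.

1.0871

(1) 1.115 × 0.3614 × 2.478 = 0.99854
(2) 0.586 × 4.731 × 0.3214 = 0.89104
(3) 1.663 × 0.889 × 0.6642 = 0.98196
(4) 0.6156 × 3.049 × 0.5792 = 1.08714
Highest is cycle (4) at 1.0871 (>1, arbitrage).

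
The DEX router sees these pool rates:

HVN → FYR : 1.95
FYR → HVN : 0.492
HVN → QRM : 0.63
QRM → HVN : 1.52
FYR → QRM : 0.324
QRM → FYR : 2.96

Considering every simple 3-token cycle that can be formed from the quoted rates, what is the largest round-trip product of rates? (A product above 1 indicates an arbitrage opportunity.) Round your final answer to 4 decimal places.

QRM→HVN→FYR→QRM: 1.52 × 1.95 × 0.324 = 0.96034
QRM→FYR→HVN→QRM: 2.96 × 0.492 × 0.63 = 0.91748
Maximum is QRM→HVN→FYR→QRM at 0.9603; no arbitrage — every cycle loses value.

0.9603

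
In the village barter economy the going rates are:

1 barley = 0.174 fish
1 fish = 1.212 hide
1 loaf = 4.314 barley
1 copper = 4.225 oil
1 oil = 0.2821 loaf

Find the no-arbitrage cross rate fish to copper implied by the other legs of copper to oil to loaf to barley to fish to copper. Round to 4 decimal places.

1.1177

Known legs of the cycle: 4.225 × 0.2821 × 4.314 × 0.174 = 0.89466240591
For no arbitrage the full-cycle product must be 1, so the missing rate is 1 / 0.89466240591 ≈ 1.117740.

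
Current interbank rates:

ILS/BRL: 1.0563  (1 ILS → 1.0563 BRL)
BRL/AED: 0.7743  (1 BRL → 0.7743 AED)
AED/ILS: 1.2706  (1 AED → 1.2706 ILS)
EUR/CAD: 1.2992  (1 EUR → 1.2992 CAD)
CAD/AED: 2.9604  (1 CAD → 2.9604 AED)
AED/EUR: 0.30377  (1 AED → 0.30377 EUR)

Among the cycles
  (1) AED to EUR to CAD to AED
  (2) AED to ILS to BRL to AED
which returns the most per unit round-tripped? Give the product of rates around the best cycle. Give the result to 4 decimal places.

(1) 0.30377 × 1.2992 × 2.9604 = 1.16835
(2) 1.2706 × 1.0563 × 0.7743 = 1.03921
Highest is cycle (1) at 1.1683 (>1, arbitrage).

1.1683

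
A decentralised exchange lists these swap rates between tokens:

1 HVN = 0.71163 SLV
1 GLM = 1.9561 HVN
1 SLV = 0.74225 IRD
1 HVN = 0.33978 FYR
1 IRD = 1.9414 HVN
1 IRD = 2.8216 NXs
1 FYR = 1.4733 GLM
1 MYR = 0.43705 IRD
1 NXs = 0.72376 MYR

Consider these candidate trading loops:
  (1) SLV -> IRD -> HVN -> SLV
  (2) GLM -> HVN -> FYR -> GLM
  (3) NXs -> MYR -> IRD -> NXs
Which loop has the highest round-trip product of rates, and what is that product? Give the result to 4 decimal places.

1.0255

(1) 0.74225 × 1.9414 × 0.71163 = 1.02546
(2) 1.9561 × 0.33978 × 1.4733 = 0.97922
(3) 0.72376 × 0.43705 × 2.8216 = 0.89253
Highest is cycle (1) at 1.0255 (>1, arbitrage).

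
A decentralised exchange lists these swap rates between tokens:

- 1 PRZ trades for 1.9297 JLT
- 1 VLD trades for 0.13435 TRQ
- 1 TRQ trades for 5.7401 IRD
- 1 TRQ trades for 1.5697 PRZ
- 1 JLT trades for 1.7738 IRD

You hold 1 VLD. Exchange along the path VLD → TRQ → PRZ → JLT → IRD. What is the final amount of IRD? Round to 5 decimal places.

1 VLD × 0.13435 = 0.13435 TRQ
0.13435 TRQ × 1.5697 = 0.210889195 PRZ
0.210889195 PRZ × 1.9297 = 0.4069528795915 JLT
0.4069528795915 JLT × 1.7738 = 0.7218530178194027 IRD

0.72185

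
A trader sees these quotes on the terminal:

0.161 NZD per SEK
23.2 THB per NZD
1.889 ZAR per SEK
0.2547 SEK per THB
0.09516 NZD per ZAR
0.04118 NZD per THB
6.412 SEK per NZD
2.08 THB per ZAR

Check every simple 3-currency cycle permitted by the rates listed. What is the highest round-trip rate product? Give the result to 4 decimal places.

ZAR→NZD→SEK→ZAR: 0.09516 × 6.412 × 1.889 = 1.15260
ZAR→THB→SEK→ZAR: 2.08 × 0.2547 × 1.889 = 1.00075
SEK→NZD→THB→SEK: 0.161 × 23.2 × 0.2547 = 0.95136
Maximum is ZAR→NZD→SEK→ZAR at 1.1526; arbitrage exists.

1.1526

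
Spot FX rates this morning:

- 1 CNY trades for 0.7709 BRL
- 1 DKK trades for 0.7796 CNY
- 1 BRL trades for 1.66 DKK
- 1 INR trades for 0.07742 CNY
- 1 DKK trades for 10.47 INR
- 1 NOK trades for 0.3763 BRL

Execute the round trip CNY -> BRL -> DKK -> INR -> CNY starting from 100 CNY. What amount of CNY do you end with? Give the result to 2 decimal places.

100 CNY × 0.7709 = 77.09 BRL
77.09 BRL × 1.66 = 127.9694 DKK
127.9694 DKK × 10.47 = 1339.839618 INR
1339.839618 INR × 0.07742 = 103.73038322556 CNY

103.73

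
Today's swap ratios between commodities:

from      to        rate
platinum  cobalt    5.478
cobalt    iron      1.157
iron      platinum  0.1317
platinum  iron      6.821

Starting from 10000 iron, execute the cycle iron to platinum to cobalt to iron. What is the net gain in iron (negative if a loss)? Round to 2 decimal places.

-1652.79

10000 iron × 0.1317 = 1317 platinum
1317 platinum × 5.478 = 7214.526 cobalt
7214.526 cobalt × 1.157 = 8347.206582 iron
Net change: 8347.206582 − 10000 = -1652.793418 iron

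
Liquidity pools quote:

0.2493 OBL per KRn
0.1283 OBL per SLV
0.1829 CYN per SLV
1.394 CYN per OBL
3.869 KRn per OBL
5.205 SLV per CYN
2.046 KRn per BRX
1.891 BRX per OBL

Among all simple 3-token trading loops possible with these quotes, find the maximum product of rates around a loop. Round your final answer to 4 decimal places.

0.9645

OBL→BRX→KRn→OBL: 1.891 × 2.046 × 0.2493 = 0.96454
OBL→CYN→SLV→OBL: 1.394 × 5.205 × 0.1283 = 0.93092
Maximum is OBL→BRX→KRn→OBL at 0.9645; no arbitrage — every cycle loses value.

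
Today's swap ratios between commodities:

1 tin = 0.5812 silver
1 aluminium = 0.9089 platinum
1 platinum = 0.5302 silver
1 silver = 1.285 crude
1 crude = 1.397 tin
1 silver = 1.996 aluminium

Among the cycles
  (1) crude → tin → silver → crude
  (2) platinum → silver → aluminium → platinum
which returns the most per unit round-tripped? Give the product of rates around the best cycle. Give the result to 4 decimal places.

(1) 1.397 × 0.5812 × 1.285 = 1.04334
(2) 0.5302 × 1.996 × 0.9089 = 0.96187
Highest is cycle (1) at 1.0433 (>1, arbitrage).

1.0433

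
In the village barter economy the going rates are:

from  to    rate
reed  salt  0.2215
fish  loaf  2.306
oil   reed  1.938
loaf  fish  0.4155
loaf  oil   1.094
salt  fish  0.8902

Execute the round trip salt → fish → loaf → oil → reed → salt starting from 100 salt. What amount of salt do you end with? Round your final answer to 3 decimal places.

96.403

100 salt × 0.8902 = 89.02 fish
89.02 fish × 2.306 = 205.28012 loaf
205.28012 loaf × 1.094 = 224.57645128 oil
224.57645128 oil × 1.938 = 435.22916258064 reed
435.22916258064 reed × 0.2215 = 96.40325951161176 salt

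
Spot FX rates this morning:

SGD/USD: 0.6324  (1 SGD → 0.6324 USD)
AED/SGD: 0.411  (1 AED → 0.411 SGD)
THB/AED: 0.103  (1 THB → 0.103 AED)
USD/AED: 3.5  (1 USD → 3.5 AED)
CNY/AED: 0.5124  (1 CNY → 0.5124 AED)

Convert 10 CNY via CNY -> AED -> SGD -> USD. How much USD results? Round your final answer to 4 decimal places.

10 CNY × 0.5124 = 5.124 AED
5.124 AED × 0.411 = 2.105964 SGD
2.105964 SGD × 0.6324 = 1.3318116336 USD

1.3318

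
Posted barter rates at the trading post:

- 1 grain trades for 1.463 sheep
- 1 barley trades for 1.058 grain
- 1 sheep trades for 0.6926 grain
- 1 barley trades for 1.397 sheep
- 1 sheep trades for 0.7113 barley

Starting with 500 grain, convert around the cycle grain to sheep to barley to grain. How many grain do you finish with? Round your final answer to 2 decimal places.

500 grain × 1.463 = 731.5 sheep
731.5 sheep × 0.7113 = 520.31595 barley
520.31595 barley × 1.058 = 550.4942751 grain

550.49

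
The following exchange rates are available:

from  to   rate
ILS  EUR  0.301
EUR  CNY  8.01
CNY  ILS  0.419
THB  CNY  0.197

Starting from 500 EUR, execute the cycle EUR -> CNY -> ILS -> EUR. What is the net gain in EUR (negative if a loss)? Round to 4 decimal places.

500 EUR × 8.01 = 4005 CNY
4005 CNY × 0.419 = 1678.095 ILS
1678.095 ILS × 0.301 = 505.106595 EUR
Net change: 505.106595 − 500 = 5.106595 EUR

5.1066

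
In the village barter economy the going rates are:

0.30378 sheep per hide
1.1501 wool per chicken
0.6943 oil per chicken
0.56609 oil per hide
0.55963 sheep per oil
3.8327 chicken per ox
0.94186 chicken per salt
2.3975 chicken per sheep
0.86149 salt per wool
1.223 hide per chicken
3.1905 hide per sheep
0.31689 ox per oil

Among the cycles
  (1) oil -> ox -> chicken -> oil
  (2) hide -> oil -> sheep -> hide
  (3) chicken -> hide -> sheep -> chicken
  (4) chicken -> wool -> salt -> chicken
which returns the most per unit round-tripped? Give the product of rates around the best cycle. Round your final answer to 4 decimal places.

(1) 0.31689 × 3.8327 × 0.6943 = 0.84326
(2) 0.56609 × 0.55963 × 3.1905 = 1.01075
(3) 1.223 × 0.30378 × 2.3975 = 0.89073
(4) 1.1501 × 0.86149 × 0.94186 = 0.93319
Highest is cycle (2) at 1.0108 (>1, arbitrage).

1.0108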